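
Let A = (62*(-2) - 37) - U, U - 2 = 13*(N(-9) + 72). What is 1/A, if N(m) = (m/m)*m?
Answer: -1/982 ≈ -0.0010183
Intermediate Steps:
N(m) = m (N(m) = 1*m = m)
U = 821 (U = 2 + 13*(-9 + 72) = 2 + 13*63 = 2 + 819 = 821)
A = -982 (A = (62*(-2) - 37) - 1*821 = (-124 - 37) - 821 = -161 - 821 = -982)
1/A = 1/(-982) = -1/982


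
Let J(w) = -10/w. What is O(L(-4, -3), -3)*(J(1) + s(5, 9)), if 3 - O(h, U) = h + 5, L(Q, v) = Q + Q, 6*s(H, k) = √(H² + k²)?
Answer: -60 + √106 ≈ -49.704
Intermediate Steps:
s(H, k) = √(H² + k²)/6
L(Q, v) = 2*Q
O(h, U) = -2 - h (O(h, U) = 3 - (h + 5) = 3 - (5 + h) = 3 + (-5 - h) = -2 - h)
O(L(-4, -3), -3)*(J(1) + s(5, 9)) = (-2 - 2*(-4))*(-10/1 + √(5² + 9²)/6) = (-2 - 1*(-8))*(-10*1 + √(25 + 81)/6) = (-2 + 8)*(-10 + √106/6) = 6*(-10 + √106/6) = -60 + √106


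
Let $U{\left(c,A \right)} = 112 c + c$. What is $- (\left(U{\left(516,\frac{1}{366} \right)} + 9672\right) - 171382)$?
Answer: $103402$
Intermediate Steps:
$U{\left(c,A \right)} = 113 c$
$- (\left(U{\left(516,\frac{1}{366} \right)} + 9672\right) - 171382) = - (\left(113 \cdot 516 + 9672\right) - 171382) = - (\left(58308 + 9672\right) - 171382) = - (67980 - 171382) = \left(-1\right) \left(-103402\right) = 103402$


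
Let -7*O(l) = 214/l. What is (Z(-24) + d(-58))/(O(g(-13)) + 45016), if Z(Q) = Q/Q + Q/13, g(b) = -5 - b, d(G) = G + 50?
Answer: -3220/16384433 ≈ -0.00019653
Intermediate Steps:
d(G) = 50 + G
Z(Q) = 1 + Q/13 (Z(Q) = 1 + Q*(1/13) = 1 + Q/13)
O(l) = -214/(7*l)
(Z(-24) + d(-58))/(O(g(-13)) + 45016) = ((1 + (1/13)*(-24)) + (50 - 58))/(-214/(7*(-5 - 1*(-13))) + 45016) = ((1 - 24/13) - 8)/(-214/(7*(-5 + 13)) + 45016) = (-11/13 - 8)/(-214/7/8 + 45016) = -115/(13*(-214/7*1/8 + 45016)) = -115/(13*(-107/28 + 45016)) = -115/(13*1260341/28) = -115/13*28/1260341 = -3220/16384433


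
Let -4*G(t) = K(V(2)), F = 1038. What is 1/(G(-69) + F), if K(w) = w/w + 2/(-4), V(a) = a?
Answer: 8/8303 ≈ 0.00096351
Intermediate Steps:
K(w) = 1/2 (K(w) = 1 + 2*(-1/4) = 1 - 1/2 = 1/2)
G(t) = -1/8 (G(t) = -1/4*1/2 = -1/8)
1/(G(-69) + F) = 1/(-1/8 + 1038) = 1/(8303/8) = 8/8303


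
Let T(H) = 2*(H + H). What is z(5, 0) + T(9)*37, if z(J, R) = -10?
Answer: 1322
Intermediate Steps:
T(H) = 4*H (T(H) = 2*(2*H) = 4*H)
z(5, 0) + T(9)*37 = -10 + (4*9)*37 = -10 + 36*37 = -10 + 1332 = 1322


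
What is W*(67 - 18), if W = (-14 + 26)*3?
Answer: 1764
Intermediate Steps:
W = 36 (W = 12*3 = 36)
W*(67 - 18) = 36*(67 - 18) = 36*49 = 1764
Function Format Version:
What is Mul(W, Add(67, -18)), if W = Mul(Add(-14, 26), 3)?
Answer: 1764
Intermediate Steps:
W = 36 (W = Mul(12, 3) = 36)
Mul(W, Add(67, -18)) = Mul(36, Add(67, -18)) = Mul(36, 49) = 1764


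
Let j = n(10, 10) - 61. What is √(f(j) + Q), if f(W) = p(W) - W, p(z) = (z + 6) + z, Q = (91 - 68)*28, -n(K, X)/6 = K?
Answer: 23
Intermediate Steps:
n(K, X) = -6*K
j = -121 (j = -6*10 - 61 = -60 - 61 = -121)
Q = 644 (Q = 23*28 = 644)
p(z) = 6 + 2*z (p(z) = (6 + z) + z = 6 + 2*z)
f(W) = 6 + W (f(W) = (6 + 2*W) - W = 6 + W)
√(f(j) + Q) = √((6 - 121) + 644) = √(-115 + 644) = √529 = 23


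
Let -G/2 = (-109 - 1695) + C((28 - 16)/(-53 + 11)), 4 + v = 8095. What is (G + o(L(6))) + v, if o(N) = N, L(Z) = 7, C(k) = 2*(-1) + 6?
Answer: 11698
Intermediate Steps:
v = 8091 (v = -4 + 8095 = 8091)
C(k) = 4 (C(k) = -2 + 6 = 4)
G = 3600 (G = -2*((-109 - 1695) + 4) = -2*(-1804 + 4) = -2*(-1800) = 3600)
(G + o(L(6))) + v = (3600 + 7) + 8091 = 3607 + 8091 = 11698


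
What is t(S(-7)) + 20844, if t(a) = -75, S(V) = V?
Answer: 20769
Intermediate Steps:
t(S(-7)) + 20844 = -75 + 20844 = 20769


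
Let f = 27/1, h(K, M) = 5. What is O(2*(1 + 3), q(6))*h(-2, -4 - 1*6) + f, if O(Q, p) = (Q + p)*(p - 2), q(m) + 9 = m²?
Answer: 4402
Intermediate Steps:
f = 27 (f = 27*1 = 27)
q(m) = -9 + m²
O(Q, p) = (-2 + p)*(Q + p) (O(Q, p) = (Q + p)*(-2 + p) = (-2 + p)*(Q + p))
O(2*(1 + 3), q(6))*h(-2, -4 - 1*6) + f = ((-9 + 6²)² - 4*(1 + 3) - 2*(-9 + 6²) + (2*(1 + 3))*(-9 + 6²))*5 + 27 = ((-9 + 36)² - 4*4 - 2*(-9 + 36) + (2*4)*(-9 + 36))*5 + 27 = (27² - 2*8 - 2*27 + 8*27)*5 + 27 = (729 - 16 - 54 + 216)*5 + 27 = 875*5 + 27 = 4375 + 27 = 4402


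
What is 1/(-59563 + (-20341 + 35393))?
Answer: -1/44511 ≈ -2.2466e-5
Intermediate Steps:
1/(-59563 + (-20341 + 35393)) = 1/(-59563 + 15052) = 1/(-44511) = -1/44511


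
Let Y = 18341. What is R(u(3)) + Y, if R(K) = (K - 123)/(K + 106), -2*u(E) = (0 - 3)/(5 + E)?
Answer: 31159394/1699 ≈ 18340.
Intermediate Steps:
u(E) = 3/(2*(5 + E)) (u(E) = -(0 - 3)/(2*(5 + E)) = -(-3)/(2*(5 + E)) = 3/(2*(5 + E)))
R(K) = (-123 + K)/(106 + K)
R(u(3)) + Y = (-123 + 3/(2*(5 + 3)))/(106 + 3/(2*(5 + 3))) + 18341 = (-123 + (3/2)/8)/(106 + (3/2)/8) + 18341 = (-123 + (3/2)*(1/8))/(106 + (3/2)*(1/8)) + 18341 = (-123 + 3/16)/(106 + 3/16) + 18341 = -1965/16/(1699/16) + 18341 = (16/1699)*(-1965/16) + 18341 = -1965/1699 + 18341 = 31159394/1699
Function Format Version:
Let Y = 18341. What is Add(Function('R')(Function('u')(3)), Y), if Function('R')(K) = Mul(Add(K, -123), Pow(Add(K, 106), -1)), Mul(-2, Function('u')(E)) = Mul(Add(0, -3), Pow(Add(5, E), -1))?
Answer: Rational(31159394, 1699) ≈ 18340.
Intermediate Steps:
Function('u')(E) = Mul(Rational(3, 2), Pow(Add(5, E), -1)) (Function('u')(E) = Mul(Rational(-1, 2), Mul(Add(0, -3), Pow(Add(5, E), -1))) = Mul(Rational(-1, 2), Mul(-3, Pow(Add(5, E), -1))) = Mul(Rational(3, 2), Pow(Add(5, E), -1)))
Function('R')(K) = Mul(Pow(Add(106, K), -1), Add(-123, K)) (Function('R')(K) = Mul(Add(-123, K), Pow(Add(106, K), -1)) = Mul(Pow(Add(106, K), -1), Add(-123, K)))
Add(Function('R')(Function('u')(3)), Y) = Add(Mul(Pow(Add(106, Mul(Rational(3, 2), Pow(Add(5, 3), -1))), -1), Add(-123, Mul(Rational(3, 2), Pow(Add(5, 3), -1)))), 18341) = Add(Mul(Pow(Add(106, Mul(Rational(3, 2), Pow(8, -1))), -1), Add(-123, Mul(Rational(3, 2), Pow(8, -1)))), 18341) = Add(Mul(Pow(Add(106, Mul(Rational(3, 2), Rational(1, 8))), -1), Add(-123, Mul(Rational(3, 2), Rational(1, 8)))), 18341) = Add(Mul(Pow(Add(106, Rational(3, 16)), -1), Add(-123, Rational(3, 16))), 18341) = Add(Mul(Pow(Rational(1699, 16), -1), Rational(-1965, 16)), 18341) = Add(Mul(Rational(16, 1699), Rational(-1965, 16)), 18341) = Add(Rational(-1965, 1699), 18341) = Rational(31159394, 1699)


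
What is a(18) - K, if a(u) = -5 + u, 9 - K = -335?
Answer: -331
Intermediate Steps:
K = 344 (K = 9 - 1*(-335) = 9 + 335 = 344)
a(18) - K = (-5 + 18) - 1*344 = 13 - 344 = -331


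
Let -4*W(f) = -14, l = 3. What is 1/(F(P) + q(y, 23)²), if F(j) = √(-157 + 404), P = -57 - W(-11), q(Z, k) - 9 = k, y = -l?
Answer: 1024/1048329 - √247/1048329 ≈ 0.00096180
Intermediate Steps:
W(f) = 7/2 (W(f) = -¼*(-14) = 7/2)
y = -3 (y = -1*3 = -3)
q(Z, k) = 9 + k
P = -121/2 (P = -57 - 1*7/2 = -57 - 7/2 = -121/2 ≈ -60.500)
F(j) = √247
1/(F(P) + q(y, 23)²) = 1/(√247 + (9 + 23)²) = 1/(√247 + 32²) = 1/(√247 + 1024) = 1/(1024 + √247)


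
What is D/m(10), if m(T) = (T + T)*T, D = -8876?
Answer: -2219/50 ≈ -44.380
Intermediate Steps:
m(T) = 2*T**2 (m(T) = (2*T)*T = 2*T**2)
D/m(10) = -8876/(2*10**2) = -8876/(2*100) = -8876/200 = -8876*1/200 = -2219/50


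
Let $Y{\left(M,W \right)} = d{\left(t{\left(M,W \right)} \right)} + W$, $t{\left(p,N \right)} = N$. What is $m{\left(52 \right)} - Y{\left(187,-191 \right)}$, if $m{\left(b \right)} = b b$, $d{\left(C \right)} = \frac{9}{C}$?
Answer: $\frac{552954}{191} \approx 2895.0$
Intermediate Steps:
$Y{\left(M,W \right)} = W + \frac{9}{W}$ ($Y{\left(M,W \right)} = \frac{9}{W} + W = W + \frac{9}{W}$)
$m{\left(b \right)} = b^{2}$
$m{\left(52 \right)} - Y{\left(187,-191 \right)} = 52^{2} - \left(-191 + \frac{9}{-191}\right) = 2704 - \left(-191 + 9 \left(- \frac{1}{191}\right)\right) = 2704 - \left(-191 - \frac{9}{191}\right) = 2704 - - \frac{36490}{191} = 2704 + \frac{36490}{191} = \frac{552954}{191}$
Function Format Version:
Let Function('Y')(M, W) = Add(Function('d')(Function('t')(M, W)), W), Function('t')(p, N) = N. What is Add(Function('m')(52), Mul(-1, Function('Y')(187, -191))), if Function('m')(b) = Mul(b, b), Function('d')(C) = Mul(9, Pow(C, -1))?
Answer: Rational(552954, 191) ≈ 2895.0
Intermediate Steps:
Function('Y')(M, W) = Add(W, Mul(9, Pow(W, -1))) (Function('Y')(M, W) = Add(Mul(9, Pow(W, -1)), W) = Add(W, Mul(9, Pow(W, -1))))
Function('m')(b) = Pow(b, 2)
Add(Function('m')(52), Mul(-1, Function('Y')(187, -191))) = Add(Pow(52, 2), Mul(-1, Add(-191, Mul(9, Pow(-191, -1))))) = Add(2704, Mul(-1, Add(-191, Mul(9, Rational(-1, 191))))) = Add(2704, Mul(-1, Add(-191, Rational(-9, 191)))) = Add(2704, Mul(-1, Rational(-36490, 191))) = Add(2704, Rational(36490, 191)) = Rational(552954, 191)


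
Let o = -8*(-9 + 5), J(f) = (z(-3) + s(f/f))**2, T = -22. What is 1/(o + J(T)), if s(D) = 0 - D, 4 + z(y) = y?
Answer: 1/96 ≈ 0.010417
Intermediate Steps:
z(y) = -4 + y
s(D) = -D
J(f) = 64 (J(f) = ((-4 - 3) - f/f)**2 = (-7 - 1*1)**2 = (-7 - 1)**2 = (-8)**2 = 64)
o = 32 (o = -8*(-4) = 32)
1/(o + J(T)) = 1/(32 + 64) = 1/96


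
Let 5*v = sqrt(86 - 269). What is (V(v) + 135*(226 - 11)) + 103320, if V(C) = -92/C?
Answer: 132345 + 460*I*sqrt(183)/183 ≈ 1.3235e+5 + 34.004*I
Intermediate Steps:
v = I*sqrt(183)/5 (v = sqrt(86 - 269)/5 = sqrt(-183)/5 = (I*sqrt(183))/5 = I*sqrt(183)/5 ≈ 2.7056*I)
(V(v) + 135*(226 - 11)) + 103320 = (-92*(-5*I*sqrt(183)/183) + 135*(226 - 11)) + 103320 = (-(-460)*I*sqrt(183)/183 + 135*215) + 103320 = (460*I*sqrt(183)/183 + 29025) + 103320 = (29025 + 460*I*sqrt(183)/183) + 103320 = 132345 + 460*I*sqrt(183)/183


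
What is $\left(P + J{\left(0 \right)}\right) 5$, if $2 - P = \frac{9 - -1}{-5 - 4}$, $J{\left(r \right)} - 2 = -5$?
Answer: $\frac{5}{9} \approx 0.55556$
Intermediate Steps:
$J{\left(r \right)} = -3$ ($J{\left(r \right)} = 2 - 5 = -3$)
$P = \frac{28}{9}$ ($P = 2 - \frac{9 - -1}{-5 - 4} = 2 - \frac{9 + 1}{-9} = 2 - \left(- \frac{1}{9}\right) 10 = 2 - - \frac{10}{9} = 2 + \frac{10}{9} = \frac{28}{9} \approx 3.1111$)
$\left(P + J{\left(0 \right)}\right) 5 = \left(\frac{28}{9} - 3\right) 5 = \frac{1}{9} \cdot 5 = \frac{5}{9}$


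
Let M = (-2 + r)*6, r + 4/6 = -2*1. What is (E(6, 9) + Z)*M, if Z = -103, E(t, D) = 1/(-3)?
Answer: 8680/3 ≈ 2893.3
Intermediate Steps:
r = -8/3 (r = -⅔ - 2*1 = -⅔ - 2 = -8/3 ≈ -2.6667)
E(t, D) = -⅓
M = -28 (M = (-2 - 8/3)*6 = -14/3*6 = -28)
(E(6, 9) + Z)*M = (-⅓ - 103)*(-28) = -310/3*(-28) = 8680/3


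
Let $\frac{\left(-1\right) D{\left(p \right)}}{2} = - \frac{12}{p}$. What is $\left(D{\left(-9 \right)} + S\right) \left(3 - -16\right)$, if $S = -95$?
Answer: $- \frac{5567}{3} \approx -1855.7$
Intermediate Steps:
$D{\left(p \right)} = \frac{24}{p}$ ($D{\left(p \right)} = - 2 \left(- \frac{12}{p}\right) = \frac{24}{p}$)
$\left(D{\left(-9 \right)} + S\right) \left(3 - -16\right) = \left(\frac{24}{-9} - 95\right) \left(3 - -16\right) = \left(24 \left(- \frac{1}{9}\right) - 95\right) \left(3 + 16\right) = \left(- \frac{8}{3} - 95\right) 19 = \left(- \frac{293}{3}\right) 19 = - \frac{5567}{3}$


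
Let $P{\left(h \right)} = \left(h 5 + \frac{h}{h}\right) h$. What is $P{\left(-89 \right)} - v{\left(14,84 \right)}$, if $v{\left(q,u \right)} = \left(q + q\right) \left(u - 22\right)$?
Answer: $37780$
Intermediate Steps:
$v{\left(q,u \right)} = 2 q \left(-22 + u\right)$
$P{\left(h \right)} = h \left(1 + 5 h\right)$ ($P{\left(h \right)} = \left(5 h + 1\right) h = \left(1 + 5 h\right) h = h \left(1 + 5 h\right)$)
$P{\left(-89 \right)} - v{\left(14,84 \right)} = - 89 \left(1 + 5 \left(-89\right)\right) - 2 \cdot 14 \left(-22 + 84\right) = - 89 \left(1 - 445\right) - 2 \cdot 14 \cdot 62 = \left(-89\right) \left(-444\right) - 1736 = 39516 - 1736 = 37780$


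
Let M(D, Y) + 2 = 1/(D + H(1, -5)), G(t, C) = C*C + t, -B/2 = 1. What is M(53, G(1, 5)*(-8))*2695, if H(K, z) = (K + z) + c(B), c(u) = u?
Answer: -250635/47 ≈ -5332.7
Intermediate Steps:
B = -2 (B = -2*1 = -2)
G(t, C) = t + C**2 (G(t, C) = C**2 + t = t + C**2)
H(K, z) = -2 + K + z (H(K, z) = (K + z) - 2 = -2 + K + z)
M(D, Y) = -2 + 1/(-6 + D) (M(D, Y) = -2 + 1/(D + (-2 + 1 - 5)) = -2 + 1/(D - 6) = -2 + 1/(-6 + D))
M(53, G(1, 5)*(-8))*2695 = ((13 - 2*53)/(-6 + 53))*2695 = ((13 - 106)/47)*2695 = ((1/47)*(-93))*2695 = -93/47*2695 = -250635/47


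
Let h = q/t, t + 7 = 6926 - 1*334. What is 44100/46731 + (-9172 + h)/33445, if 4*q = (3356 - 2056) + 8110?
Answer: 918672878261/1372242263010 ≈ 0.66947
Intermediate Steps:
t = 6585 (t = -7 + (6926 - 1*334) = -7 + (6926 - 334) = -7 + 6592 = 6585)
q = 4705/2 (q = ((3356 - 2056) + 8110)/4 = (1300 + 8110)/4 = (¼)*9410 = 4705/2 ≈ 2352.5)
h = 941/2634 (h = (4705/2)/6585 = (4705/2)*(1/6585) = 941/2634 ≈ 0.35725)
44100/46731 + (-9172 + h)/33445 = 44100/46731 + (-9172 + 941/2634)/33445 = 44100*(1/46731) - 24158107/2634*1/33445 = 14700/15577 - 24158107/88094130 = 918672878261/1372242263010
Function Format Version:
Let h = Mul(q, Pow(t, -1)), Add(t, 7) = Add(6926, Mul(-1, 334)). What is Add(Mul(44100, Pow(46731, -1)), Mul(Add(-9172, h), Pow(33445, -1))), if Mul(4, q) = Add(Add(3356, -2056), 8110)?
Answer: Rational(918672878261, 1372242263010) ≈ 0.66947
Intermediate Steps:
t = 6585 (t = Add(-7, Add(6926, Mul(-1, 334))) = Add(-7, Add(6926, -334)) = Add(-7, 6592) = 6585)
q = Rational(4705, 2) (q = Mul(Rational(1, 4), Add(Add(3356, -2056), 8110)) = Mul(Rational(1, 4), Add(1300, 8110)) = Mul(Rational(1, 4), 9410) = Rational(4705, 2) ≈ 2352.5)
h = Rational(941, 2634) (h = Mul(Rational(4705, 2), Pow(6585, -1)) = Mul(Rational(4705, 2), Rational(1, 6585)) = Rational(941, 2634) ≈ 0.35725)
Add(Mul(44100, Pow(46731, -1)), Mul(Add(-9172, h), Pow(33445, -1))) = Add(Mul(44100, Pow(46731, -1)), Mul(Add(-9172, Rational(941, 2634)), Pow(33445, -1))) = Add(Mul(44100, Rational(1, 46731)), Mul(Rational(-24158107, 2634), Rational(1, 33445))) = Add(Rational(14700, 15577), Rational(-24158107, 88094130)) = Rational(918672878261, 1372242263010)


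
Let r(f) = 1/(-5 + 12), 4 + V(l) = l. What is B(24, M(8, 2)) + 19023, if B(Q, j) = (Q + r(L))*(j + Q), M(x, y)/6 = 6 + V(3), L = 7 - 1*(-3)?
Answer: 142287/7 ≈ 20327.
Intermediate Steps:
V(l) = -4 + l
L = 10 (L = 7 + 3 = 10)
r(f) = ⅐ (r(f) = 1/7 = ⅐)
M(x, y) = 30 (M(x, y) = 6*(6 + (-4 + 3)) = 6*(6 - 1) = 6*5 = 30)
B(Q, j) = (⅐ + Q)*(Q + j) (B(Q, j) = (Q + ⅐)*(j + Q) = (⅐ + Q)*(Q + j))
B(24, M(8, 2)) + 19023 = (24² + (⅐)*24 + (⅐)*30 + 24*30) + 19023 = (576 + 24/7 + 30/7 + 720) + 19023 = 9126/7 + 19023 = 142287/7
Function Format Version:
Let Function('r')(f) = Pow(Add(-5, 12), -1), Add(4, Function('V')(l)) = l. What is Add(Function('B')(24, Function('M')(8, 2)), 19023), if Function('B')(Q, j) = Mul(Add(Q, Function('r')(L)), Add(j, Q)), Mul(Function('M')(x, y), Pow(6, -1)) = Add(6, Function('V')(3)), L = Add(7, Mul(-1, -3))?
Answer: Rational(142287, 7) ≈ 20327.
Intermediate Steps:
Function('V')(l) = Add(-4, l)
L = 10 (L = Add(7, 3) = 10)
Function('r')(f) = Rational(1, 7) (Function('r')(f) = Pow(7, -1) = Rational(1, 7))
Function('M')(x, y) = 30 (Function('M')(x, y) = Mul(6, Add(6, Add(-4, 3))) = Mul(6, Add(6, -1)) = Mul(6, 5) = 30)
Function('B')(Q, j) = Mul(Add(Rational(1, 7), Q), Add(Q, j)) (Function('B')(Q, j) = Mul(Add(Q, Rational(1, 7)), Add(j, Q)) = Mul(Add(Rational(1, 7), Q), Add(Q, j)))
Add(Function('B')(24, Function('M')(8, 2)), 19023) = Add(Add(Pow(24, 2), Mul(Rational(1, 7), 24), Mul(Rational(1, 7), 30), Mul(24, 30)), 19023) = Add(Add(576, Rational(24, 7), Rational(30, 7), 720), 19023) = Add(Rational(9126, 7), 19023) = Rational(142287, 7)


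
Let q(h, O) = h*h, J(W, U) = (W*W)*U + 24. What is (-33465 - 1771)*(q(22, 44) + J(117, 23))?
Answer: -11111848780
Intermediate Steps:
J(W, U) = 24 + U*W**2 (J(W, U) = W**2*U + 24 = U*W**2 + 24 = 24 + U*W**2)
q(h, O) = h**2
(-33465 - 1771)*(q(22, 44) + J(117, 23)) = (-33465 - 1771)*(22**2 + (24 + 23*117**2)) = -35236*(484 + (24 + 23*13689)) = -35236*(484 + (24 + 314847)) = -35236*(484 + 314871) = -35236*315355 = -11111848780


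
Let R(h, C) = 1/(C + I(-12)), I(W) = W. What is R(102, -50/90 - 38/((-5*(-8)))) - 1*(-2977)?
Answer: 7236907/2431 ≈ 2976.9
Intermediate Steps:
R(h, C) = 1/(-12 + C) (R(h, C) = 1/(C - 12) = 1/(-12 + C))
R(102, -50/90 - 38/((-5*(-8)))) - 1*(-2977) = 1/(-12 + (-50/90 - 38/((-5*(-8))))) - 1*(-2977) = 1/(-12 + (-50*1/90 - 38/40)) + 2977 = 1/(-12 + (-5/9 - 38*1/40)) + 2977 = 1/(-12 + (-5/9 - 19/20)) + 2977 = 1/(-12 - 271/180) + 2977 = 1/(-2431/180) + 2977 = -180/2431 + 2977 = 7236907/2431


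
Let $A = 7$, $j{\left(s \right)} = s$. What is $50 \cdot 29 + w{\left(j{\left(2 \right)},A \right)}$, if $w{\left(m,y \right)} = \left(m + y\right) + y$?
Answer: $1466$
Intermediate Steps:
$w{\left(m,y \right)} = m + 2 y$
$50 \cdot 29 + w{\left(j{\left(2 \right)},A \right)} = 50 \cdot 29 + \left(2 + 2 \cdot 7\right) = 1450 + \left(2 + 14\right) = 1450 + 16 = 1466$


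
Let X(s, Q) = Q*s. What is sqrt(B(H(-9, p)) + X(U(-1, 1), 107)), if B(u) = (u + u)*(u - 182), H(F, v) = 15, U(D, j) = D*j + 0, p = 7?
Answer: I*sqrt(5117) ≈ 71.533*I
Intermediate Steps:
U(D, j) = D*j
B(u) = 2*u*(-182 + u) (B(u) = (2*u)*(-182 + u) = 2*u*(-182 + u))
sqrt(B(H(-9, p)) + X(U(-1, 1), 107)) = sqrt(2*15*(-182 + 15) + 107*(-1*1)) = sqrt(2*15*(-167) + 107*(-1)) = sqrt(-5010 - 107) = sqrt(-5117) = I*sqrt(5117)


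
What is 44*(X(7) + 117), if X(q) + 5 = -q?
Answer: 4620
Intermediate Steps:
X(q) = -5 - q
44*(X(7) + 117) = 44*((-5 - 1*7) + 117) = 44*((-5 - 7) + 117) = 44*(-12 + 117) = 44*105 = 4620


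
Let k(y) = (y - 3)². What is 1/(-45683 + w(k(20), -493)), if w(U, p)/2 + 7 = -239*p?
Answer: 1/189957 ≈ 5.2644e-6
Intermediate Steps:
k(y) = (-3 + y)²
w(U, p) = -14 - 478*p (w(U, p) = -14 + 2*(-239*p) = -14 - 478*p)
1/(-45683 + w(k(20), -493)) = 1/(-45683 + (-14 - 478*(-493))) = 1/(-45683 + (-14 + 235654)) = 1/(-45683 + 235640) = 1/189957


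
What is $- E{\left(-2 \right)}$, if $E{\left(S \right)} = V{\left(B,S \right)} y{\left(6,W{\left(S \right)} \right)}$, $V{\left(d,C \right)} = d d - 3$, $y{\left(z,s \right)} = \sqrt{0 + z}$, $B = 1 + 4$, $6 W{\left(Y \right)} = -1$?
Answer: $- 22 \sqrt{6} \approx -53.889$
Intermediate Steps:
$W{\left(Y \right)} = - \frac{1}{6}$ ($W{\left(Y \right)} = \frac{1}{6} \left(-1\right) = - \frac{1}{6}$)
$B = 5$
$y{\left(z,s \right)} = \sqrt{z}$
$V{\left(d,C \right)} = -3 + d^{2}$ ($V{\left(d,C \right)} = d^{2} - 3 = -3 + d^{2}$)
$E{\left(S \right)} = 22 \sqrt{6}$ ($E{\left(S \right)} = \left(-3 + 5^{2}\right) \sqrt{6} = \left(-3 + 25\right) \sqrt{6} = 22 \sqrt{6}$)
$- E{\left(-2 \right)} = - 22 \sqrt{6}$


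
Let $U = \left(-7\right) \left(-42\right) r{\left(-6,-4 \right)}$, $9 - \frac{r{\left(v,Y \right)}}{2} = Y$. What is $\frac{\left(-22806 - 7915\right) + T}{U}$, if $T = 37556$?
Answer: $\frac{6835}{7644} \approx 0.89417$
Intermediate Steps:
$r{\left(v,Y \right)} = 18 - 2 Y$
$U = 7644$ ($U = \left(-7\right) \left(-42\right) \left(18 - -8\right) = 294 \left(18 + 8\right) = 294 \cdot 26 = 7644$)
$\frac{\left(-22806 - 7915\right) + T}{U} = \frac{\left(-22806 - 7915\right) + 37556}{7644} = \left(-30721 + 37556\right) \frac{1}{7644} = 6835 \cdot \frac{1}{7644} = \frac{6835}{7644}$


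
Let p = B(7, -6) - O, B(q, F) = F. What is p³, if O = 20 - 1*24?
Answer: -8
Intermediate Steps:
O = -4 (O = 20 - 24 = -4)
p = -2 (p = -6 - 1*(-4) = -6 + 4 = -2)
p³ = (-2)³ = -8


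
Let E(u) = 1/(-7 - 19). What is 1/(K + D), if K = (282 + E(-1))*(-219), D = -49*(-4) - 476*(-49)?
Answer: -26/993969 ≈ -2.6158e-5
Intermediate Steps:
E(u) = -1/26 (E(u) = 1/(-26) = -1/26)
D = 23520 (D = 196 + 23324 = 23520)
K = -1605489/26 (K = (282 - 1/26)*(-219) = (7331/26)*(-219) = -1605489/26 ≈ -61750.)
1/(K + D) = 1/(-1605489/26 + 23520) = 1/(-993969/26) = -26/993969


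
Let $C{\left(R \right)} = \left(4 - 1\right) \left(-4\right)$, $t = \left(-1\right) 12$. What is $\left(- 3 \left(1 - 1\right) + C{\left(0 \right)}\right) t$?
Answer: $144$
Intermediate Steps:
$t = -12$
$C{\left(R \right)} = -12$ ($C{\left(R \right)} = 3 \left(-4\right) = -12$)
$\left(- 3 \left(1 - 1\right) + C{\left(0 \right)}\right) t = \left(- 3 \left(1 - 1\right) - 12\right) \left(-12\right) = \left(\left(-3\right) 0 - 12\right) \left(-12\right) = \left(0 - 12\right) \left(-12\right) = \left(-12\right) \left(-12\right) = 144$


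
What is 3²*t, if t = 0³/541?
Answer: 0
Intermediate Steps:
t = 0 (t = 0*(1/541) = 0)
3²*t = 3²*0 = 9*0 = 0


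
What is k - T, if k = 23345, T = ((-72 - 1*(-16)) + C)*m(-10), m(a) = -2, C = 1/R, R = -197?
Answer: 4576899/197 ≈ 23233.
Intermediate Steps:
C = -1/197 (C = 1/(-197) = -1/197 ≈ -0.0050761)
T = 22066/197 (T = ((-72 - 1*(-16)) - 1/197)*(-2) = ((-72 + 16) - 1/197)*(-2) = (-56 - 1/197)*(-2) = -11033/197*(-2) = 22066/197 ≈ 112.01)
k - T = 23345 - 1*22066/197 = 23345 - 22066/197 = 4576899/197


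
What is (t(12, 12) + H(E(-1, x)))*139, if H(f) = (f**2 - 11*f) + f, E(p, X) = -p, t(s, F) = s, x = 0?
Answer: 417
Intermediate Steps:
H(f) = f**2 - 10*f
(t(12, 12) + H(E(-1, x)))*139 = (12 + (-1*(-1))*(-10 - 1*(-1)))*139 = (12 + 1*(-10 + 1))*139 = (12 + 1*(-9))*139 = (12 - 9)*139 = 3*139 = 417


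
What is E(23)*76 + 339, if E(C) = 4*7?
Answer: 2467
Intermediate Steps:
E(C) = 28
E(23)*76 + 339 = 28*76 + 339 = 2128 + 339 = 2467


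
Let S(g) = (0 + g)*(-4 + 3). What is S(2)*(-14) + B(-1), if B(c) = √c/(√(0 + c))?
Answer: 29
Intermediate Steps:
B(c) = 1 (B(c) = √c/(√c) = √c/√c = 1)
S(g) = -g (S(g) = g*(-1) = -g)
S(2)*(-14) + B(-1) = -1*2*(-14) + 1 = -2*(-14) + 1 = 28 + 1 = 29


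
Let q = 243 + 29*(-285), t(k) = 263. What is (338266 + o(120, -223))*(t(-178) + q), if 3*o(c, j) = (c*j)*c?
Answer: 5680627706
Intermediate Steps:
o(c, j) = j*c**2/3 (o(c, j) = ((c*j)*c)/3 = (j*c**2)/3 = j*c**2/3)
q = -8022 (q = 243 - 8265 = -8022)
(338266 + o(120, -223))*(t(-178) + q) = (338266 + (1/3)*(-223)*120**2)*(263 - 8022) = (338266 + (1/3)*(-223)*14400)*(-7759) = (338266 - 1070400)*(-7759) = -732134*(-7759) = 5680627706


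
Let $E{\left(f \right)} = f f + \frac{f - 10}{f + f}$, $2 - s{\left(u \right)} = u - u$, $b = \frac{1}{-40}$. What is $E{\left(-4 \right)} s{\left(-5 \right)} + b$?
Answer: $\frac{1419}{40} \approx 35.475$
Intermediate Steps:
$b = - \frac{1}{40} \approx -0.025$
$s{\left(u \right)} = 2$ ($s{\left(u \right)} = 2 - \left(u - u\right) = 2 - 0 = 2 + 0 = 2$)
$E{\left(f \right)} = f^{2} + \frac{-10 + f}{2 f}$
$E{\left(-4 \right)} s{\left(-5 \right)} + b = \frac{-5 + \left(-4\right)^{3} + \frac{1}{2} \left(-4\right)}{-4} \cdot 2 - \frac{1}{40} = - \frac{-5 - 64 - 2}{4} \cdot 2 - \frac{1}{40} = \left(- \frac{1}{4}\right) \left(-71\right) 2 - \frac{1}{40} = \frac{71}{4} \cdot 2 - \frac{1}{40} = \frac{71}{2} - \frac{1}{40} = \frac{1419}{40}$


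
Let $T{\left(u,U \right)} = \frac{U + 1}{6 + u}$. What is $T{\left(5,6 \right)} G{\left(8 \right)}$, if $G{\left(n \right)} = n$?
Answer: $\frac{56}{11} \approx 5.0909$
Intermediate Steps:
$T{\left(u,U \right)} = \frac{1 + U}{6 + u}$
$T{\left(5,6 \right)} G{\left(8 \right)} = \frac{1 + 6}{6 + 5} \cdot 8 = \frac{1}{11} \cdot 7 \cdot 8 = \frac{7}{11} \cdot 8 = \frac{56}{11}$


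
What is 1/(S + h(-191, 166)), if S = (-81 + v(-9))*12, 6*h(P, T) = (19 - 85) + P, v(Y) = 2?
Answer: -6/5945 ≈ -0.0010093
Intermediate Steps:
h(P, T) = -11 + P/6 (h(P, T) = ((19 - 85) + P)/6 = (-66 + P)/6 = -11 + P/6)
S = -948 (S = (-81 + 2)*12 = -79*12 = -948)
1/(S + h(-191, 166)) = 1/(-948 + (-11 + (1/6)*(-191))) = 1/(-948 + (-11 - 191/6)) = 1/(-948 - 257/6) = 1/(-5945/6) = -6/5945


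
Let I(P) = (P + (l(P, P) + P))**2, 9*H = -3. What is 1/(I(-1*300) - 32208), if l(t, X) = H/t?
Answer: 810000/265510440001 ≈ 3.0507e-6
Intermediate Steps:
H = -1/3 (H = (1/9)*(-3) = -1/3 ≈ -0.33333)
l(t, X) = -1/(3*t)
I(P) = (2*P - 1/(3*P))**2 (I(P) = (P + (-1/(3*P) + P))**2 = (P + (P - 1/(3*P)))**2 = (2*P - 1/(3*P))**2)
1/(I(-1*300) - 32208) = 1/((-1 + 6*(-1*300)**2)**2/(9*(-1*300)**2) - 32208) = 1/((1/9)*(-1 + 6*(-300)**2)**2/(-300)**2 - 32208) = 1/((1/9)*(1/90000)*(-1 + 6*90000)**2 - 32208) = 1/((1/9)*(1/90000)*(-1 + 540000)**2 - 32208) = 1/((1/9)*(1/90000)*539999**2 - 32208) = 1/((1/9)*(1/90000)*291598920001 - 32208) = 1/(291598920001/810000 - 32208) = 1/(265510440001/810000) = 810000/265510440001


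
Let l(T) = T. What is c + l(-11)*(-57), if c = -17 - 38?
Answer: 572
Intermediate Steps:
c = -55
c + l(-11)*(-57) = -55 - 11*(-57) = -55 + 627 = 572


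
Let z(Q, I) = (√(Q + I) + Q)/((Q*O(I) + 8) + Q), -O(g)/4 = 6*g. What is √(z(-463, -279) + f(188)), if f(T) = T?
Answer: √(1807500945336781 - 3100703*I*√742)/3100703 ≈ 13.711 - 3.2036e-7*I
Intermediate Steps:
O(g) = -24*g
z(Q, I) = (Q + √(I + Q))/(8 + Q - 24*I*Q) (z(Q, I) = (√(Q + I) + Q)/((Q*(-24*I) + 8) + Q) = (√(I + Q) + Q)/((-24*I*Q + 8) + Q) = (Q + √(I + Q))/((8 - 24*I*Q) + Q) = (Q + √(I + Q))/(8 + Q - 24*I*Q))
√(z(-463, -279) + f(188)) = √((-463 + √(-279 - 463))/(8 - 463 - 24*(-279)*(-463)) + 188) = √((-463 + √(-742))/(8 - 463 - 3100248) + 188) = √((-463 + I*√742)/(-3100703) + 188) = √(-(-463 + I*√742)/3100703 + 188) = √((463/3100703 - I*√742/3100703) + 188) = √(582932627/3100703 - I*√742/3100703)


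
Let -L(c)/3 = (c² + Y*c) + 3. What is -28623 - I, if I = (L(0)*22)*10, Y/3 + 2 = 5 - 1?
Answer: -26643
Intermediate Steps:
Y = 6 (Y = -6 + 3*(5 - 1) = -6 + 3*4 = -6 + 12 = 6)
L(c) = -9 - 18*c - 3*c² (L(c) = -3*((c² + 6*c) + 3) = -3*(3 + c² + 6*c) = -9 - 18*c - 3*c²)
I = -1980 (I = ((-9 - 18*0 - 3*0²)*22)*10 = ((-9 + 0 - 3*0)*22)*10 = ((-9 + 0 + 0)*22)*10 = -9*22*10 = -198*10 = -1980)
-28623 - I = -28623 - 1*(-1980) = -28623 + 1980 = -26643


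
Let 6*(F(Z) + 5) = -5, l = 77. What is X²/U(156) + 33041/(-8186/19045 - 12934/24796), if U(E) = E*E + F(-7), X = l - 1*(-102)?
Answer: -59939353694691028/1726064307957 ≈ -34726.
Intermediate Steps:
F(Z) = -35/6 (F(Z) = -5 + (⅙)*(-5) = -5 - ⅚ = -35/6)
X = 179 (X = 77 - 1*(-102) = 77 + 102 = 179)
U(E) = -35/6 + E² (U(E) = E*E - 35/6 = E² - 35/6 = -35/6 + E²)
X²/U(156) + 33041/(-8186/19045 - 12934/24796) = 179²/(-35/6 + 156²) + 33041/(-8186/19045 - 12934/24796) = 32041/(-35/6 + 24336) + 33041/(-8186*1/19045 - 12934*1/24796) = 32041/(145981/6) + 33041/(-8186/19045 - 6467/12398) = 32041*(6/145981) + 33041/(-224654043/236119910) = 192246/145981 + 33041*(-236119910/224654043) = 192246/145981 - 410612523490/11823897 = -59939353694691028/1726064307957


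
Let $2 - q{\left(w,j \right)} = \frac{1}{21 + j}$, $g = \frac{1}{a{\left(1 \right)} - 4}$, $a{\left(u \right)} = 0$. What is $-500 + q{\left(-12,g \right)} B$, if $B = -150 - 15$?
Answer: $- \frac{68230}{83} \approx -822.05$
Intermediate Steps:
$g = - \frac{1}{4}$ ($g = \frac{1}{0 - 4} = \frac{1}{-4} = - \frac{1}{4} \approx -0.25$)
$q{\left(w,j \right)} = 2 - \frac{1}{21 + j}$
$B = -165$
$-500 + q{\left(-12,g \right)} B = -500 + \frac{41 + 2 \left(- \frac{1}{4}\right)}{21 - \frac{1}{4}} \left(-165\right) = -500 + \frac{41 - \frac{1}{2}}{\frac{83}{4}} \left(-165\right) = -500 + \frac{4}{83} \cdot \frac{81}{2} \left(-165\right) = -500 + \frac{162}{83} \left(-165\right) = -500 - \frac{26730}{83} = - \frac{68230}{83}$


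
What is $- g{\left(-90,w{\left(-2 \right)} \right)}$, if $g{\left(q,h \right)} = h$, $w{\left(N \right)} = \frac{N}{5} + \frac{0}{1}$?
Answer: $\frac{2}{5} \approx 0.4$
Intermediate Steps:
$w{\left(N \right)} = \frac{N}{5}$ ($w{\left(N \right)} = N \frac{1}{5} + 0 \cdot 1 = \frac{N}{5} + 0 = \frac{N}{5}$)
$- g{\left(-90,w{\left(-2 \right)} \right)} = - \frac{-2}{5} = \left(-1\right) \left(- \frac{2}{5}\right) = \frac{2}{5}$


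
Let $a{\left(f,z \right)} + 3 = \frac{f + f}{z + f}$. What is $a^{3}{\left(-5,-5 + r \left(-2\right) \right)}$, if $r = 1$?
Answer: $- \frac{2197}{216} \approx -10.171$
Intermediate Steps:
$a{\left(f,z \right)} = -3 + \frac{2 f}{f + z}$ ($a{\left(f,z \right)} = -3 + \frac{f + f}{z + f} = -3 + \frac{2 f}{f + z}$)
$a^{3}{\left(-5,-5 + r \left(-2\right) \right)} = \left(\frac{\left(-1\right) \left(-5\right) - 3 \left(-5 + 1 \left(-2\right)\right)}{-5 + \left(-5 + 1 \left(-2\right)\right)}\right)^{3} = \left(\frac{5 - 3 \left(-5 - 2\right)}{-5 - 7}\right)^{3} = \left(\frac{5 - -21}{-5 - 7}\right)^{3} = \left(\frac{5 + 21}{-12}\right)^{3} = \left(\left(- \frac{1}{12}\right) 26\right)^{3} = \left(- \frac{13}{6}\right)^{3} = - \frac{2197}{216}$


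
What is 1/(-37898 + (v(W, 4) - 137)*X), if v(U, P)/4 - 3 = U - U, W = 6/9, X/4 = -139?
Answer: 1/31602 ≈ 3.1644e-5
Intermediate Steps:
X = -556 (X = 4*(-139) = -556)
W = ⅔ (W = 6*(⅑) = ⅔ ≈ 0.66667)
v(U, P) = 12 (v(U, P) = 12 + 4*(U - U) = 12 + 4*0 = 12 + 0 = 12)
1/(-37898 + (v(W, 4) - 137)*X) = 1/(-37898 + (12 - 137)*(-556)) = 1/(-37898 - 125*(-556)) = 1/(-37898 + 69500) = 1/31602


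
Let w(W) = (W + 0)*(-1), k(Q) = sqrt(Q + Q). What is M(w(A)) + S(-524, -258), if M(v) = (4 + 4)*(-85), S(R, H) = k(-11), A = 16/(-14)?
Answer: -680 + I*sqrt(22) ≈ -680.0 + 4.6904*I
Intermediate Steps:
A = -8/7 (A = 16*(-1/14) = -8/7 ≈ -1.1429)
k(Q) = sqrt(2)*sqrt(Q) (k(Q) = sqrt(2*Q) = sqrt(2)*sqrt(Q))
S(R, H) = I*sqrt(22) (S(R, H) = sqrt(2)*sqrt(-11) = sqrt(2)*(I*sqrt(11)) = I*sqrt(22))
w(W) = -W (w(W) = W*(-1) = -W)
M(v) = -680 (M(v) = 8*(-85) = -680)
M(w(A)) + S(-524, -258) = -680 + I*sqrt(22)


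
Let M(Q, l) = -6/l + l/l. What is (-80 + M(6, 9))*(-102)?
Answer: 8126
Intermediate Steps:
M(Q, l) = 1 - 6/l (M(Q, l) = -6/l + 1 = 1 - 6/l)
(-80 + M(6, 9))*(-102) = (-80 + (-6 + 9)/9)*(-102) = (-80 + (⅑)*3)*(-102) = (-80 + ⅓)*(-102) = -239/3*(-102) = 8126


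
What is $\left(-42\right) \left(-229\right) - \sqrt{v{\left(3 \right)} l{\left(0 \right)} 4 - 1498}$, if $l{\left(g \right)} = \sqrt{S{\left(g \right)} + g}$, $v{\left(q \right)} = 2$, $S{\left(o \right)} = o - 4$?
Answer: $9618 - \sqrt{-1498 + 16 i} \approx 9617.8 - 38.705 i$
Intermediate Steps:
$S{\left(o \right)} = -4 + o$
$l{\left(g \right)} = \sqrt{-4 + 2 g}$ ($l{\left(g \right)} = \sqrt{\left(-4 + g\right) + g} = \sqrt{-4 + 2 g}$)
$\left(-42\right) \left(-229\right) - \sqrt{v{\left(3 \right)} l{\left(0 \right)} 4 - 1498} = \left(-42\right) \left(-229\right) - \sqrt{2 \sqrt{-4 + 2 \cdot 0} \cdot 4 - 1498} = 9618 - \sqrt{2 \sqrt{-4 + 0} \cdot 4 - 1498} = 9618 - \sqrt{2 \sqrt{-4} \cdot 4 - 1498} = 9618 - \sqrt{2 \cdot 2 i 4 - 1498} = 9618 - \sqrt{4 i 4 - 1498} = 9618 - \sqrt{16 i - 1498} = 9618 - \sqrt{-1498 + 16 i}$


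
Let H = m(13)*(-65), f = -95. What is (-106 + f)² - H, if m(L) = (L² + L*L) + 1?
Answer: 62436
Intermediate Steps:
m(L) = 1 + 2*L² (m(L) = (L² + L²) + 1 = 2*L² + 1 = 1 + 2*L²)
H = -22035 (H = (1 + 2*13²)*(-65) = (1 + 2*169)*(-65) = (1 + 338)*(-65) = 339*(-65) = -22035)
(-106 + f)² - H = (-106 - 95)² - 1*(-22035) = (-201)² + 22035 = 40401 + 22035 = 62436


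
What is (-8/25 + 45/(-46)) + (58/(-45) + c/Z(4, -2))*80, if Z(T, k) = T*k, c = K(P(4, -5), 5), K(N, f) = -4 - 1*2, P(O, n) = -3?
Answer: -459637/10350 ≈ -44.409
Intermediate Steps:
K(N, f) = -6 (K(N, f) = -4 - 2 = -6)
c = -6
(-8/25 + 45/(-46)) + (58/(-45) + c/Z(4, -2))*80 = (-8/25 + 45/(-46)) + (58/(-45) - 6/(4*(-2)))*80 = (-8*1/25 + 45*(-1/46)) + (58*(-1/45) - 6/(-8))*80 = (-8/25 - 45/46) + (-58/45 - 6*(-⅛))*80 = -1493/1150 + (-58/45 + ¾)*80 = -1493/1150 - 97/180*80 = -1493/1150 - 388/9 = -459637/10350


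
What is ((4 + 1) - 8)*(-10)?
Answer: 30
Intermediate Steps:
((4 + 1) - 8)*(-10) = (5 - 8)*(-10) = -3*(-10) = 30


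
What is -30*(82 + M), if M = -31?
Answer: -1530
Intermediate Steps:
-30*(82 + M) = -30*(82 - 31) = -30*51 = -1530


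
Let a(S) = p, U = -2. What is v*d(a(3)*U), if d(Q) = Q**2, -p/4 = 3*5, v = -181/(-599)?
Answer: 2606400/599 ≈ 4351.3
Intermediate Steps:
v = 181/599 (v = -181*(-1/599) = 181/599 ≈ 0.30217)
p = -60 (p = -12*5 = -4*15 = -60)
a(S) = -60
v*d(a(3)*U) = 181*(-60*(-2))**2/599 = (181/599)*120**2 = (181/599)*14400 = 2606400/599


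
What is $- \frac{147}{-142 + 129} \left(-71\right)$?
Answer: $- \frac{10437}{13} \approx -802.85$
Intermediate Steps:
$- \frac{147}{-142 + 129} \left(-71\right) = - \frac{147}{-13} \left(-71\right) = \left(-147\right) \left(- \frac{1}{13}\right) \left(-71\right) = \frac{147}{13} \left(-71\right) = - \frac{10437}{13}$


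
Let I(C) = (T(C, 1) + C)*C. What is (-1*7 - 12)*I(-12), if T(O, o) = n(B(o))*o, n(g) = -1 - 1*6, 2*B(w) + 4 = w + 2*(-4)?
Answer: -4332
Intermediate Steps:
B(w) = -6 + w/2 (B(w) = -2 + (w + 2*(-4))/2 = -2 + (w - 8)/2 = -2 + (-8 + w)/2 = -2 + (-4 + w/2) = -6 + w/2)
n(g) = -7 (n(g) = -1 - 6 = -7)
T(O, o) = -7*o
I(C) = C*(-7 + C) (I(C) = (-7*1 + C)*C = (-7 + C)*C = C*(-7 + C))
(-1*7 - 12)*I(-12) = (-1*7 - 12)*(-12*(-7 - 12)) = (-7 - 12)*(-12*(-19)) = -19*228 = -4332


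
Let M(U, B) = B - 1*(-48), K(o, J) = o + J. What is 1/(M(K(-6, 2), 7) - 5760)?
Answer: -1/5705 ≈ -0.00017528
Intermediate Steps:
K(o, J) = J + o
M(U, B) = 48 + B (M(U, B) = B + 48 = 48 + B)
1/(M(K(-6, 2), 7) - 5760) = 1/((48 + 7) - 5760) = 1/(55 - 5760) = 1/(-5705) = -1/5705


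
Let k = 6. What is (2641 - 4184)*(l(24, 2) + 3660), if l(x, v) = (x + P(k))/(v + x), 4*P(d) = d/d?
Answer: -587477191/104 ≈ -5.6488e+6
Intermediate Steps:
P(d) = ¼ (P(d) = (d/d)/4 = (¼)*1 = ¼)
l(x, v) = (¼ + x)/(v + x) (l(x, v) = (x + ¼)/(v + x) = (¼ + x)/(v + x))
(2641 - 4184)*(l(24, 2) + 3660) = (2641 - 4184)*((¼ + 24)/(2 + 24) + 3660) = -1543*((97/4)/26 + 3660) = -1543*((1/26)*(97/4) + 3660) = -1543*(97/104 + 3660) = -1543*380737/104 = -587477191/104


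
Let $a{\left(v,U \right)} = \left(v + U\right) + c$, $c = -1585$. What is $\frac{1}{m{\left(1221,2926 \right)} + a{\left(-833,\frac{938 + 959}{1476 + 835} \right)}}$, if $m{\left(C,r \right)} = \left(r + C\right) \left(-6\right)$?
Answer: $- \frac{2311}{63088403} \approx -3.6631 \cdot 10^{-5}$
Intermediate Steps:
$m{\left(C,r \right)} = - 6 C - 6 r$ ($m{\left(C,r \right)} = \left(C + r\right) \left(-6\right) = - 6 C - 6 r$)
$a{\left(v,U \right)} = -1585 + U + v$ ($a{\left(v,U \right)} = \left(v + U\right) - 1585 = \left(U + v\right) - 1585 = -1585 + U + v$)
$\frac{1}{m{\left(1221,2926 \right)} + a{\left(-833,\frac{938 + 959}{1476 + 835} \right)}} = \frac{1}{\left(\left(-6\right) 1221 - 17556\right) - \left(2418 - \frac{938 + 959}{1476 + 835}\right)} = \frac{1}{\left(-7326 - 17556\right) - \left(2418 - \frac{1897}{2311}\right)} = \frac{1}{-24882 - \frac{5586101}{2311}} = \frac{1}{- \frac{63088403}{2311}} = - \frac{2311}{63088403}$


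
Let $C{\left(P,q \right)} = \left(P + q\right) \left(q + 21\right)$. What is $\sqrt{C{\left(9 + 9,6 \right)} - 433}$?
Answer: $\sqrt{215} \approx 14.663$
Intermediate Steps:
$C{\left(P,q \right)} = \left(21 + q\right) \left(P + q\right)$ ($C{\left(P,q \right)} = \left(P + q\right) \left(21 + q\right) = \left(21 + q\right) \left(P + q\right)$)
$\sqrt{C{\left(9 + 9,6 \right)} - 433} = \sqrt{\left(6^{2} + 21 \left(9 + 9\right) + 21 \cdot 6 + \left(9 + 9\right) 6\right) - 433} = \sqrt{\left(36 + 21 \cdot 18 + 126 + 18 \cdot 6\right) - 433} = \sqrt{\left(36 + 378 + 126 + 108\right) - 433} = \sqrt{648 - 433} = \sqrt{215}$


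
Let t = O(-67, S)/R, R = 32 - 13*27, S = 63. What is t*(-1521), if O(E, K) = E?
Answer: -101907/319 ≈ -319.46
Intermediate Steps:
R = -319 (R = 32 - 351 = -319)
t = 67/319 (t = -67/(-319) = -67*(-1/319) = 67/319 ≈ 0.21003)
t*(-1521) = (67/319)*(-1521) = -101907/319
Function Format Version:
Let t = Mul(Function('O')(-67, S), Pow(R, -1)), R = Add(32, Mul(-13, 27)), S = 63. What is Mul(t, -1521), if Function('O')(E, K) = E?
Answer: Rational(-101907, 319) ≈ -319.46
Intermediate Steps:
R = -319 (R = Add(32, -351) = -319)
t = Rational(67, 319) (t = Mul(-67, Pow(-319, -1)) = Mul(-67, Rational(-1, 319)) = Rational(67, 319) ≈ 0.21003)
Mul(t, -1521) = Mul(Rational(67, 319), -1521) = Rational(-101907, 319)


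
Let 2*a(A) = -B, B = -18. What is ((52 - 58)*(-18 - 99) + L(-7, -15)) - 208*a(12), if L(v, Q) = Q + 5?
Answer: -1180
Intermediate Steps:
a(A) = 9 (a(A) = (-1*(-18))/2 = (½)*18 = 9)
L(v, Q) = 5 + Q
((52 - 58)*(-18 - 99) + L(-7, -15)) - 208*a(12) = ((52 - 58)*(-18 - 99) + (5 - 15)) - 208*9 = (-6*(-117) - 10) - 1872 = (702 - 10) - 1872 = 692 - 1872 = -1180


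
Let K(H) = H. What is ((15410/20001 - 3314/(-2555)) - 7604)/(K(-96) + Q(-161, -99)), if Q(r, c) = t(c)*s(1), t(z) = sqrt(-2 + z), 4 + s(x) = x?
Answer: 12431301515392/172471123125 - 388478172356*I*sqrt(101)/172471123125 ≈ 72.078 - 22.637*I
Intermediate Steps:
s(x) = -4 + x
Q(r, c) = -3*sqrt(-2 + c) (Q(r, c) = sqrt(-2 + c)*(-4 + 1) = sqrt(-2 + c)*(-3) = -3*sqrt(-2 + c))
((15410/20001 - 3314/(-2555)) - 7604)/(K(-96) + Q(-161, -99)) = ((15410/20001 - 3314/(-2555)) - 7604)/(-96 - 3*sqrt(-2 - 99)) = ((15410*(1/20001) - 3314*(-1/2555)) - 7604)/(-96 - 3*I*sqrt(101)) = ((15410/20001 + 3314/2555) - 7604)/(-96 - 3*I*sqrt(101)) = (105655864/51102555 - 7604)/(-96 - 3*I*sqrt(101)) = -388478172356/(51102555*(-96 - 3*I*sqrt(101)))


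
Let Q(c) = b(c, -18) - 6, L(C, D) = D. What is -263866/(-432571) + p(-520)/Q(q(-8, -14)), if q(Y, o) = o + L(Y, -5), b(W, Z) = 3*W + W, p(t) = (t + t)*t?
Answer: -116956379894/17735411 ≈ -6594.5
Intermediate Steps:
p(t) = 2*t² (p(t) = (2*t)*t = 2*t²)
b(W, Z) = 4*W
q(Y, o) = -5 + o (q(Y, o) = o - 5 = -5 + o)
Q(c) = -6 + 4*c (Q(c) = 4*c - 6 = -6 + 4*c)
-263866/(-432571) + p(-520)/Q(q(-8, -14)) = -263866/(-432571) + (2*(-520)²)/(-6 + 4*(-5 - 14)) = -263866*(-1/432571) + (2*270400)/(-6 + 4*(-19)) = 263866/432571 + 540800/(-6 - 76) = 263866/432571 + 540800/(-82) = 263866/432571 + 540800*(-1/82) = 263866/432571 - 270400/41 = -116956379894/17735411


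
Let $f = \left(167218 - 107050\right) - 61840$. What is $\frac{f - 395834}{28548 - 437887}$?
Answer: $\frac{397506}{409339} \approx 0.97109$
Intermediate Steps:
$f = -1672$ ($f = 60168 - 61840 = -1672$)
$\frac{f - 395834}{28548 - 437887} = \frac{-1672 - 395834}{28548 - 437887} = - \frac{397506}{-409339} = \left(-397506\right) \left(- \frac{1}{409339}\right) = \frac{397506}{409339}$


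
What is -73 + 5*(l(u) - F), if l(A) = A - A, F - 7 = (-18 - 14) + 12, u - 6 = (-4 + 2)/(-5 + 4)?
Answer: -8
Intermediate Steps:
u = 8 (u = 6 + (-4 + 2)/(-5 + 4) = 6 - 2/(-1) = 6 - 2*(-1) = 6 + 2 = 8)
F = -13 (F = 7 + ((-18 - 14) + 12) = 7 + (-32 + 12) = 7 - 20 = -13)
l(A) = 0
-73 + 5*(l(u) - F) = -73 + 5*(0 - 1*(-13)) = -73 + 5*(0 + 13) = -73 + 5*13 = -73 + 65 = -8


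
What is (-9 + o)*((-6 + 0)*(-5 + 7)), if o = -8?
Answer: 204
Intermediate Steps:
(-9 + o)*((-6 + 0)*(-5 + 7)) = (-9 - 8)*((-6 + 0)*(-5 + 7)) = -(-102)*2 = -17*(-12) = 204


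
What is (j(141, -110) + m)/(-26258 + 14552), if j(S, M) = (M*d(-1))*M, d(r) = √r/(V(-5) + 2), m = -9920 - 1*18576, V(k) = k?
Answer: 14248/5853 + 6050*I/17559 ≈ 2.4343 + 0.34455*I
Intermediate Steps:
m = -28496 (m = -9920 - 18576 = -28496)
d(r) = -√r/3 (d(r) = √r/(-5 + 2) = √r/(-3) = -√r/3)
j(S, M) = -I*M²/3 (j(S, M) = (M*(-I/3))*M = (-I*M/3)*M = -I*M²/3)
(j(141, -110) + m)/(-26258 + 14552) = (-⅓*I*(-110)² - 28496)/(-26258 + 14552) = (-⅓*I*12100 - 28496)/(-11706) = (-12100*I/3 - 28496)*(-1/11706) = (-28496 - 12100*I/3)*(-1/11706) = 14248/5853 + 6050*I/17559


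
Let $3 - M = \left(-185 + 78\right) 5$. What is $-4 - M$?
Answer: $-542$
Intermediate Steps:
$M = 538$ ($M = 3 - \left(-185 + 78\right) 5 = 3 - \left(-107\right) 5 = 3 - -535 = 3 + 535 = 538$)
$-4 - M = -4 - 538 = -542$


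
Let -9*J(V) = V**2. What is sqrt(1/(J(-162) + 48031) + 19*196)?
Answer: sqrt(7579692695015)/45115 ≈ 61.025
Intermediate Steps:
J(V) = -V**2/9
sqrt(1/(J(-162) + 48031) + 19*196) = sqrt(1/(-1/9*(-162)**2 + 48031) + 19*196) = sqrt(1/(-1/9*26244 + 48031) + 3724) = sqrt(1/(-2916 + 48031) + 3724) = sqrt(1/45115 + 3724) = sqrt(168008261/45115) = sqrt(7579692695015)/45115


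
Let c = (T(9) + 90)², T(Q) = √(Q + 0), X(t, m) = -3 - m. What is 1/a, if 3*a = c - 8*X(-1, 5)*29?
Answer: 3/10505 ≈ 0.00028558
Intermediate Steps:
T(Q) = √Q
c = 8649 (c = (√9 + 90)² = (3 + 90)² = 93² = 8649)
a = 10505/3 (a = (8649 - 8*(-3 - 1*5)*29)/3 = (8649 - 8*(-3 - 5)*29)/3 = (8649 - 8*(-8)*29)/3 = (8649 + 64*29)/3 = (8649 + 1856)/3 = (⅓)*10505 = 10505/3 ≈ 3501.7)
1/a = 1/(10505/3) = 3/10505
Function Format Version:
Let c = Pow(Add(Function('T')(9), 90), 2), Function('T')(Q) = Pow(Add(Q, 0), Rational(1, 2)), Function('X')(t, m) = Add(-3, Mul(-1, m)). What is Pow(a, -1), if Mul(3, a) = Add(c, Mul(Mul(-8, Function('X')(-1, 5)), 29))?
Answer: Rational(3, 10505) ≈ 0.00028558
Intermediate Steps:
Function('T')(Q) = Pow(Q, Rational(1, 2))
c = 8649 (c = Pow(Add(Pow(9, Rational(1, 2)), 90), 2) = Pow(Add(3, 90), 2) = Pow(93, 2) = 8649)
a = Rational(10505, 3) (a = Mul(Rational(1, 3), Add(8649, Mul(Mul(-8, Add(-3, Mul(-1, 5))), 29))) = Mul(Rational(1, 3), Add(8649, Mul(Mul(-8, Add(-3, -5)), 29))) = Mul(Rational(1, 3), Add(8649, Mul(Mul(-8, -8), 29))) = Mul(Rational(1, 3), Add(8649, Mul(64, 29))) = Mul(Rational(1, 3), Add(8649, 1856)) = Mul(Rational(1, 3), 10505) = Rational(10505, 3) ≈ 3501.7)
Pow(a, -1) = Pow(Rational(10505, 3), -1) = Rational(3, 10505)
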